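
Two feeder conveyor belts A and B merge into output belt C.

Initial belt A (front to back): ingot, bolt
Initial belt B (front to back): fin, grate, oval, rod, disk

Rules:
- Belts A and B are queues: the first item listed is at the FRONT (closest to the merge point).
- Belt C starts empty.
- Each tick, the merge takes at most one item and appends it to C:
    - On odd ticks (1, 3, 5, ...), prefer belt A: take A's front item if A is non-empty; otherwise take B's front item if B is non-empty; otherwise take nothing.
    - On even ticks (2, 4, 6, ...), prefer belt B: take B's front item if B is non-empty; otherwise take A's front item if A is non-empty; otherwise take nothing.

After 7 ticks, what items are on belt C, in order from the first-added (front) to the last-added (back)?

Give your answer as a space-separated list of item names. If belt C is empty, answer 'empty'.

Answer: ingot fin bolt grate oval rod disk

Derivation:
Tick 1: prefer A, take ingot from A; A=[bolt] B=[fin,grate,oval,rod,disk] C=[ingot]
Tick 2: prefer B, take fin from B; A=[bolt] B=[grate,oval,rod,disk] C=[ingot,fin]
Tick 3: prefer A, take bolt from A; A=[-] B=[grate,oval,rod,disk] C=[ingot,fin,bolt]
Tick 4: prefer B, take grate from B; A=[-] B=[oval,rod,disk] C=[ingot,fin,bolt,grate]
Tick 5: prefer A, take oval from B; A=[-] B=[rod,disk] C=[ingot,fin,bolt,grate,oval]
Tick 6: prefer B, take rod from B; A=[-] B=[disk] C=[ingot,fin,bolt,grate,oval,rod]
Tick 7: prefer A, take disk from B; A=[-] B=[-] C=[ingot,fin,bolt,grate,oval,rod,disk]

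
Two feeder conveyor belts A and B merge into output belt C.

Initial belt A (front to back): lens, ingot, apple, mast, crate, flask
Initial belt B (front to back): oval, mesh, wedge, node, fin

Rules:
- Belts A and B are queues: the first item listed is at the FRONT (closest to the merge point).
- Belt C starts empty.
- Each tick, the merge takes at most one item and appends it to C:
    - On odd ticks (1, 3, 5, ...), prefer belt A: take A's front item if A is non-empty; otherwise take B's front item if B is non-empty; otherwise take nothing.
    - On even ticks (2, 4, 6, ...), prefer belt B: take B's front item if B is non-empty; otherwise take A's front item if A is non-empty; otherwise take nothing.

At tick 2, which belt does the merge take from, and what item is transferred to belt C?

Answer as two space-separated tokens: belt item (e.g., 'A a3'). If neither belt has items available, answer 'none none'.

Tick 1: prefer A, take lens from A; A=[ingot,apple,mast,crate,flask] B=[oval,mesh,wedge,node,fin] C=[lens]
Tick 2: prefer B, take oval from B; A=[ingot,apple,mast,crate,flask] B=[mesh,wedge,node,fin] C=[lens,oval]

Answer: B oval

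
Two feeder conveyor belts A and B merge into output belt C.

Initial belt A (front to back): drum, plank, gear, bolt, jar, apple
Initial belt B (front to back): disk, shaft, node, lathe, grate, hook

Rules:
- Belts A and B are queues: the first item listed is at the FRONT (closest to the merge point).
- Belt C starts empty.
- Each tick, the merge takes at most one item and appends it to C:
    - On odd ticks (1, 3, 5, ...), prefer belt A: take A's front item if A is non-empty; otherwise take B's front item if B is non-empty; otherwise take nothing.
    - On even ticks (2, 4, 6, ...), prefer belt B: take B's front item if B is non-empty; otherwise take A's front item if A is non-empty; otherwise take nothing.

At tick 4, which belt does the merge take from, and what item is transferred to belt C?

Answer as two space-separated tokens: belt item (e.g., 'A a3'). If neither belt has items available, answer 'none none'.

Tick 1: prefer A, take drum from A; A=[plank,gear,bolt,jar,apple] B=[disk,shaft,node,lathe,grate,hook] C=[drum]
Tick 2: prefer B, take disk from B; A=[plank,gear,bolt,jar,apple] B=[shaft,node,lathe,grate,hook] C=[drum,disk]
Tick 3: prefer A, take plank from A; A=[gear,bolt,jar,apple] B=[shaft,node,lathe,grate,hook] C=[drum,disk,plank]
Tick 4: prefer B, take shaft from B; A=[gear,bolt,jar,apple] B=[node,lathe,grate,hook] C=[drum,disk,plank,shaft]

Answer: B shaft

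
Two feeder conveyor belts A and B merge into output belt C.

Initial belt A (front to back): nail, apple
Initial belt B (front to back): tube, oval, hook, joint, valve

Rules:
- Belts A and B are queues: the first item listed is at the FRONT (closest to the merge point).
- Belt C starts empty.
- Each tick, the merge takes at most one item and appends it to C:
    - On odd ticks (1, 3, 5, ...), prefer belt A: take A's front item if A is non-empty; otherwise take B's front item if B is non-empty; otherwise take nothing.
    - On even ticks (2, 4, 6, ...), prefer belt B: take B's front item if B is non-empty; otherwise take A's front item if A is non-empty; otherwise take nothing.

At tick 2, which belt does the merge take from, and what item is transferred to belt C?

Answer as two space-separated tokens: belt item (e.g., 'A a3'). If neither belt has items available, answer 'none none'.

Answer: B tube

Derivation:
Tick 1: prefer A, take nail from A; A=[apple] B=[tube,oval,hook,joint,valve] C=[nail]
Tick 2: prefer B, take tube from B; A=[apple] B=[oval,hook,joint,valve] C=[nail,tube]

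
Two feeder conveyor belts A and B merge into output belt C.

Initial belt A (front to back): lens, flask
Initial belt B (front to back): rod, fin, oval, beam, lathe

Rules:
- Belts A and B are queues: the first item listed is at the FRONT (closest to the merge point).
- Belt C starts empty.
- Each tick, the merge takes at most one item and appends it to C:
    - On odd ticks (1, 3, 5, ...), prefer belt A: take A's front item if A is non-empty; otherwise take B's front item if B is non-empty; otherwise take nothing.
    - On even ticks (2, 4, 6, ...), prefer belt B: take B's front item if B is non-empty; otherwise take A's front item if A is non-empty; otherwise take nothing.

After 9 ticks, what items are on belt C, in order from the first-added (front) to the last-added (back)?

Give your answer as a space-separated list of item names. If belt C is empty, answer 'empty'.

Answer: lens rod flask fin oval beam lathe

Derivation:
Tick 1: prefer A, take lens from A; A=[flask] B=[rod,fin,oval,beam,lathe] C=[lens]
Tick 2: prefer B, take rod from B; A=[flask] B=[fin,oval,beam,lathe] C=[lens,rod]
Tick 3: prefer A, take flask from A; A=[-] B=[fin,oval,beam,lathe] C=[lens,rod,flask]
Tick 4: prefer B, take fin from B; A=[-] B=[oval,beam,lathe] C=[lens,rod,flask,fin]
Tick 5: prefer A, take oval from B; A=[-] B=[beam,lathe] C=[lens,rod,flask,fin,oval]
Tick 6: prefer B, take beam from B; A=[-] B=[lathe] C=[lens,rod,flask,fin,oval,beam]
Tick 7: prefer A, take lathe from B; A=[-] B=[-] C=[lens,rod,flask,fin,oval,beam,lathe]
Tick 8: prefer B, both empty, nothing taken; A=[-] B=[-] C=[lens,rod,flask,fin,oval,beam,lathe]
Tick 9: prefer A, both empty, nothing taken; A=[-] B=[-] C=[lens,rod,flask,fin,oval,beam,lathe]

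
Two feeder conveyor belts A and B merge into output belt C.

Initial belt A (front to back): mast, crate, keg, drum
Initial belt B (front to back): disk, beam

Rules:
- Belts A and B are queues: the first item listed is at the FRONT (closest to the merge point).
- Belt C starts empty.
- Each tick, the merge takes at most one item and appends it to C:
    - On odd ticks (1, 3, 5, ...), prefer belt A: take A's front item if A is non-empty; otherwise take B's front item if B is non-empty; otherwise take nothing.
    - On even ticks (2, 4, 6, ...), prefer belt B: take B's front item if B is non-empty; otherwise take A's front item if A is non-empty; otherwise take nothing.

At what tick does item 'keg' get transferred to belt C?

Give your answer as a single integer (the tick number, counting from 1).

Answer: 5

Derivation:
Tick 1: prefer A, take mast from A; A=[crate,keg,drum] B=[disk,beam] C=[mast]
Tick 2: prefer B, take disk from B; A=[crate,keg,drum] B=[beam] C=[mast,disk]
Tick 3: prefer A, take crate from A; A=[keg,drum] B=[beam] C=[mast,disk,crate]
Tick 4: prefer B, take beam from B; A=[keg,drum] B=[-] C=[mast,disk,crate,beam]
Tick 5: prefer A, take keg from A; A=[drum] B=[-] C=[mast,disk,crate,beam,keg]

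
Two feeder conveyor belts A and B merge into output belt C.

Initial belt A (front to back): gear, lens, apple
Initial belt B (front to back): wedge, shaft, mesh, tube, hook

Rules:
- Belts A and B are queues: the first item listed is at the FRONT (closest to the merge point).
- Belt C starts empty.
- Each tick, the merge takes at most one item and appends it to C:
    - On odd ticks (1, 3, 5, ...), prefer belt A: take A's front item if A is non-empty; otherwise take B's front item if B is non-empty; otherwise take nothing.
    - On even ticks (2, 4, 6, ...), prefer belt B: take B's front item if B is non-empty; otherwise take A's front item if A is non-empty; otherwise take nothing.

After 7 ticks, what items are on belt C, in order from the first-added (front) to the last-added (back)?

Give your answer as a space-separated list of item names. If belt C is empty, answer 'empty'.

Tick 1: prefer A, take gear from A; A=[lens,apple] B=[wedge,shaft,mesh,tube,hook] C=[gear]
Tick 2: prefer B, take wedge from B; A=[lens,apple] B=[shaft,mesh,tube,hook] C=[gear,wedge]
Tick 3: prefer A, take lens from A; A=[apple] B=[shaft,mesh,tube,hook] C=[gear,wedge,lens]
Tick 4: prefer B, take shaft from B; A=[apple] B=[mesh,tube,hook] C=[gear,wedge,lens,shaft]
Tick 5: prefer A, take apple from A; A=[-] B=[mesh,tube,hook] C=[gear,wedge,lens,shaft,apple]
Tick 6: prefer B, take mesh from B; A=[-] B=[tube,hook] C=[gear,wedge,lens,shaft,apple,mesh]
Tick 7: prefer A, take tube from B; A=[-] B=[hook] C=[gear,wedge,lens,shaft,apple,mesh,tube]

Answer: gear wedge lens shaft apple mesh tube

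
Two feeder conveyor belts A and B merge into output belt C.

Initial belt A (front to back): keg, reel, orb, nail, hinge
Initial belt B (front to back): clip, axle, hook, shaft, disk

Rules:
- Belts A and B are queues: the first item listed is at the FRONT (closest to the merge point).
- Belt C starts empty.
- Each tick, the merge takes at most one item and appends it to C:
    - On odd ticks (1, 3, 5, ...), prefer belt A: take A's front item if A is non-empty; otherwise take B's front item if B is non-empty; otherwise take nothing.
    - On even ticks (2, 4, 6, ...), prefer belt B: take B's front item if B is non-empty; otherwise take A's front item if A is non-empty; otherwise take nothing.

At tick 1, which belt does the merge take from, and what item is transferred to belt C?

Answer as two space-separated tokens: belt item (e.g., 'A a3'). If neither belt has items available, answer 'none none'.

Tick 1: prefer A, take keg from A; A=[reel,orb,nail,hinge] B=[clip,axle,hook,shaft,disk] C=[keg]

Answer: A keg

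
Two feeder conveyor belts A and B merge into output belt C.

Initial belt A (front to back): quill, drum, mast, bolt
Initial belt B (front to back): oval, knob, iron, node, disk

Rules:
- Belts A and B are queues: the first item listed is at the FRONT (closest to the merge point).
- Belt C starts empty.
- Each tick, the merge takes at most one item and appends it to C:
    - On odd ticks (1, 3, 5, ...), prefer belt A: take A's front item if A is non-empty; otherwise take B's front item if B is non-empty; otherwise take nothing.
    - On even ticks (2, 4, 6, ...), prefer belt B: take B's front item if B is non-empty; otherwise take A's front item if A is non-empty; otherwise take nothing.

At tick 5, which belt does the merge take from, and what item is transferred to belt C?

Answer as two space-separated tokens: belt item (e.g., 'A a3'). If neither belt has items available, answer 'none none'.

Answer: A mast

Derivation:
Tick 1: prefer A, take quill from A; A=[drum,mast,bolt] B=[oval,knob,iron,node,disk] C=[quill]
Tick 2: prefer B, take oval from B; A=[drum,mast,bolt] B=[knob,iron,node,disk] C=[quill,oval]
Tick 3: prefer A, take drum from A; A=[mast,bolt] B=[knob,iron,node,disk] C=[quill,oval,drum]
Tick 4: prefer B, take knob from B; A=[mast,bolt] B=[iron,node,disk] C=[quill,oval,drum,knob]
Tick 5: prefer A, take mast from A; A=[bolt] B=[iron,node,disk] C=[quill,oval,drum,knob,mast]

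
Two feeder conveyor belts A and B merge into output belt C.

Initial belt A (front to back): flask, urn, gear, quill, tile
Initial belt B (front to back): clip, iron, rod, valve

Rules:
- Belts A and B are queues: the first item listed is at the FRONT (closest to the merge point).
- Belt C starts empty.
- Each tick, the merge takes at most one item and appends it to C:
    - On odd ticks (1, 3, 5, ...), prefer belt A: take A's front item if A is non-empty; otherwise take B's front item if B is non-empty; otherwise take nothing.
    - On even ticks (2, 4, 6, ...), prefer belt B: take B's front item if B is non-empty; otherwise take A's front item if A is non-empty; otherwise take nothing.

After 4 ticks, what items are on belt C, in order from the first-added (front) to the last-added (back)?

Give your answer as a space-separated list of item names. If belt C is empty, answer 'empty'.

Tick 1: prefer A, take flask from A; A=[urn,gear,quill,tile] B=[clip,iron,rod,valve] C=[flask]
Tick 2: prefer B, take clip from B; A=[urn,gear,quill,tile] B=[iron,rod,valve] C=[flask,clip]
Tick 3: prefer A, take urn from A; A=[gear,quill,tile] B=[iron,rod,valve] C=[flask,clip,urn]
Tick 4: prefer B, take iron from B; A=[gear,quill,tile] B=[rod,valve] C=[flask,clip,urn,iron]

Answer: flask clip urn iron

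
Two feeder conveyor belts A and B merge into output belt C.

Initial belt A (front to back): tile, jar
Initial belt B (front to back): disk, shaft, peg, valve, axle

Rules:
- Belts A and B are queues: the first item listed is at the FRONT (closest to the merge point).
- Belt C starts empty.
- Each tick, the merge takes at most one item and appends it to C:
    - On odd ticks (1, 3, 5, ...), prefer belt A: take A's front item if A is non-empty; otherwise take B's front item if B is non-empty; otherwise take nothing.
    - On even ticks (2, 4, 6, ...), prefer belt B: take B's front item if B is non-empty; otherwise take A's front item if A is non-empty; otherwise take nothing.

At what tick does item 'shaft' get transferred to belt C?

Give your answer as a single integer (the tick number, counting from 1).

Tick 1: prefer A, take tile from A; A=[jar] B=[disk,shaft,peg,valve,axle] C=[tile]
Tick 2: prefer B, take disk from B; A=[jar] B=[shaft,peg,valve,axle] C=[tile,disk]
Tick 3: prefer A, take jar from A; A=[-] B=[shaft,peg,valve,axle] C=[tile,disk,jar]
Tick 4: prefer B, take shaft from B; A=[-] B=[peg,valve,axle] C=[tile,disk,jar,shaft]

Answer: 4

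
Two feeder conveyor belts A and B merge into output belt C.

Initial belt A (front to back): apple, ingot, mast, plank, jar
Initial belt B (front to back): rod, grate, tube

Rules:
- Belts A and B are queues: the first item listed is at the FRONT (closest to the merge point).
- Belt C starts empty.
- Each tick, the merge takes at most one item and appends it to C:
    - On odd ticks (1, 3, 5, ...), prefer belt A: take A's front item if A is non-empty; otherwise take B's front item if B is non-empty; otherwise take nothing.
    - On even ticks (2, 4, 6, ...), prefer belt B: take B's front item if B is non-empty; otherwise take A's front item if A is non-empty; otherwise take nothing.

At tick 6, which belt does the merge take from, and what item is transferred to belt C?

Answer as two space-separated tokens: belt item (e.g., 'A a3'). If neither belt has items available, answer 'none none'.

Tick 1: prefer A, take apple from A; A=[ingot,mast,plank,jar] B=[rod,grate,tube] C=[apple]
Tick 2: prefer B, take rod from B; A=[ingot,mast,plank,jar] B=[grate,tube] C=[apple,rod]
Tick 3: prefer A, take ingot from A; A=[mast,plank,jar] B=[grate,tube] C=[apple,rod,ingot]
Tick 4: prefer B, take grate from B; A=[mast,plank,jar] B=[tube] C=[apple,rod,ingot,grate]
Tick 5: prefer A, take mast from A; A=[plank,jar] B=[tube] C=[apple,rod,ingot,grate,mast]
Tick 6: prefer B, take tube from B; A=[plank,jar] B=[-] C=[apple,rod,ingot,grate,mast,tube]

Answer: B tube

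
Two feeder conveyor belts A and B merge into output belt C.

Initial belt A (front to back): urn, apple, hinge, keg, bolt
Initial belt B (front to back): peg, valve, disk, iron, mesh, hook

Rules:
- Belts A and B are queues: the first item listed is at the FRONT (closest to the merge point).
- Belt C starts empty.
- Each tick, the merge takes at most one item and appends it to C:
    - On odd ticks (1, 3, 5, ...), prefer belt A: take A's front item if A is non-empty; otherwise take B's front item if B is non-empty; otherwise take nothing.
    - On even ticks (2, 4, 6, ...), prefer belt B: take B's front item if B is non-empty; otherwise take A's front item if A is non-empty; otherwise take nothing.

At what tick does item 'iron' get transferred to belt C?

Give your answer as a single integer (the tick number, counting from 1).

Answer: 8

Derivation:
Tick 1: prefer A, take urn from A; A=[apple,hinge,keg,bolt] B=[peg,valve,disk,iron,mesh,hook] C=[urn]
Tick 2: prefer B, take peg from B; A=[apple,hinge,keg,bolt] B=[valve,disk,iron,mesh,hook] C=[urn,peg]
Tick 3: prefer A, take apple from A; A=[hinge,keg,bolt] B=[valve,disk,iron,mesh,hook] C=[urn,peg,apple]
Tick 4: prefer B, take valve from B; A=[hinge,keg,bolt] B=[disk,iron,mesh,hook] C=[urn,peg,apple,valve]
Tick 5: prefer A, take hinge from A; A=[keg,bolt] B=[disk,iron,mesh,hook] C=[urn,peg,apple,valve,hinge]
Tick 6: prefer B, take disk from B; A=[keg,bolt] B=[iron,mesh,hook] C=[urn,peg,apple,valve,hinge,disk]
Tick 7: prefer A, take keg from A; A=[bolt] B=[iron,mesh,hook] C=[urn,peg,apple,valve,hinge,disk,keg]
Tick 8: prefer B, take iron from B; A=[bolt] B=[mesh,hook] C=[urn,peg,apple,valve,hinge,disk,keg,iron]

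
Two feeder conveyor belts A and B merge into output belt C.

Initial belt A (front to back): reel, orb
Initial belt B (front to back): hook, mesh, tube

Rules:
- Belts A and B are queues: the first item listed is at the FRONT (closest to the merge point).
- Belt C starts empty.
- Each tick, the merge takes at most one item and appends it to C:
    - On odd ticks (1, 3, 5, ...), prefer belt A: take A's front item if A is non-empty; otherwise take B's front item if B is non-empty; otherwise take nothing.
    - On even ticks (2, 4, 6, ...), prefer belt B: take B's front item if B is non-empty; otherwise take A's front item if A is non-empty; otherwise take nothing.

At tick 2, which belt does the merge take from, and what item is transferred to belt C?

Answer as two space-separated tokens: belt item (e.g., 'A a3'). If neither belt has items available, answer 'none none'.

Answer: B hook

Derivation:
Tick 1: prefer A, take reel from A; A=[orb] B=[hook,mesh,tube] C=[reel]
Tick 2: prefer B, take hook from B; A=[orb] B=[mesh,tube] C=[reel,hook]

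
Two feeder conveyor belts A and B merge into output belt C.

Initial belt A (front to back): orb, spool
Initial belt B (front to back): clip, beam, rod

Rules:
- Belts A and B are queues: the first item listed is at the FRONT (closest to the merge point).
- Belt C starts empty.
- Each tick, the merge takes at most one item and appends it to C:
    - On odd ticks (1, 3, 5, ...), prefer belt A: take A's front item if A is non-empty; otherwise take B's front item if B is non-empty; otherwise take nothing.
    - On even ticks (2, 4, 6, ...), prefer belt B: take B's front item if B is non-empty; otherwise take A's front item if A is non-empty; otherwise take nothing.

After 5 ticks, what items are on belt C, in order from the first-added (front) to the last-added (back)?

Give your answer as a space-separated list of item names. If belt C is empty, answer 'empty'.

Tick 1: prefer A, take orb from A; A=[spool] B=[clip,beam,rod] C=[orb]
Tick 2: prefer B, take clip from B; A=[spool] B=[beam,rod] C=[orb,clip]
Tick 3: prefer A, take spool from A; A=[-] B=[beam,rod] C=[orb,clip,spool]
Tick 4: prefer B, take beam from B; A=[-] B=[rod] C=[orb,clip,spool,beam]
Tick 5: prefer A, take rod from B; A=[-] B=[-] C=[orb,clip,spool,beam,rod]

Answer: orb clip spool beam rod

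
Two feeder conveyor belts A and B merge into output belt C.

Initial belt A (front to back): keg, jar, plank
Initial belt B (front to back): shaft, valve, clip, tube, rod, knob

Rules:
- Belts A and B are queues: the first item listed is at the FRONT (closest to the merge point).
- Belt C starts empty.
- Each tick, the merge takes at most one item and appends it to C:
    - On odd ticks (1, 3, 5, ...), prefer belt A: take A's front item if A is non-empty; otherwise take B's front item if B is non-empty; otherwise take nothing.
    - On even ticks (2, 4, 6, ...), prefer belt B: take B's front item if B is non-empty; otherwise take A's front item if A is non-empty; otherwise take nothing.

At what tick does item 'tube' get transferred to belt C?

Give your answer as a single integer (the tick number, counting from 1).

Answer: 7

Derivation:
Tick 1: prefer A, take keg from A; A=[jar,plank] B=[shaft,valve,clip,tube,rod,knob] C=[keg]
Tick 2: prefer B, take shaft from B; A=[jar,plank] B=[valve,clip,tube,rod,knob] C=[keg,shaft]
Tick 3: prefer A, take jar from A; A=[plank] B=[valve,clip,tube,rod,knob] C=[keg,shaft,jar]
Tick 4: prefer B, take valve from B; A=[plank] B=[clip,tube,rod,knob] C=[keg,shaft,jar,valve]
Tick 5: prefer A, take plank from A; A=[-] B=[clip,tube,rod,knob] C=[keg,shaft,jar,valve,plank]
Tick 6: prefer B, take clip from B; A=[-] B=[tube,rod,knob] C=[keg,shaft,jar,valve,plank,clip]
Tick 7: prefer A, take tube from B; A=[-] B=[rod,knob] C=[keg,shaft,jar,valve,plank,clip,tube]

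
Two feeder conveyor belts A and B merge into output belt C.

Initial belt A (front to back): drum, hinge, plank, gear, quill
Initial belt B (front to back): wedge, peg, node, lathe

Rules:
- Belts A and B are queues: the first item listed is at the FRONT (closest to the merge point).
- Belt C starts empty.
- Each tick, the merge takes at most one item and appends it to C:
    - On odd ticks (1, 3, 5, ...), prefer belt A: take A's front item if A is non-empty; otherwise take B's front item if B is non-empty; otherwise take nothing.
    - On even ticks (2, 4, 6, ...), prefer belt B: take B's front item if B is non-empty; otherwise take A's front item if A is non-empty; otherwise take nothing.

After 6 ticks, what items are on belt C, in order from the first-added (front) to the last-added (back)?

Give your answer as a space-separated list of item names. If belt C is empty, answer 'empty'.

Tick 1: prefer A, take drum from A; A=[hinge,plank,gear,quill] B=[wedge,peg,node,lathe] C=[drum]
Tick 2: prefer B, take wedge from B; A=[hinge,plank,gear,quill] B=[peg,node,lathe] C=[drum,wedge]
Tick 3: prefer A, take hinge from A; A=[plank,gear,quill] B=[peg,node,lathe] C=[drum,wedge,hinge]
Tick 4: prefer B, take peg from B; A=[plank,gear,quill] B=[node,lathe] C=[drum,wedge,hinge,peg]
Tick 5: prefer A, take plank from A; A=[gear,quill] B=[node,lathe] C=[drum,wedge,hinge,peg,plank]
Tick 6: prefer B, take node from B; A=[gear,quill] B=[lathe] C=[drum,wedge,hinge,peg,plank,node]

Answer: drum wedge hinge peg plank node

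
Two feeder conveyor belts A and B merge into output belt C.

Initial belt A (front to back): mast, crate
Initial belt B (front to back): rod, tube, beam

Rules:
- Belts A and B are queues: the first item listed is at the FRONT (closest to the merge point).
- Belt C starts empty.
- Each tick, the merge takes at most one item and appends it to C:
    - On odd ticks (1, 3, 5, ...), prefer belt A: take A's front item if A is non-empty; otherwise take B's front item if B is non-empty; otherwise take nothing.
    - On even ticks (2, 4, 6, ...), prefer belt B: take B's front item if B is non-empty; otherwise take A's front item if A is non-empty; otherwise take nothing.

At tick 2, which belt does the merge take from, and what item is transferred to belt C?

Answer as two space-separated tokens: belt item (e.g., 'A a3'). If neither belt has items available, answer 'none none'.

Answer: B rod

Derivation:
Tick 1: prefer A, take mast from A; A=[crate] B=[rod,tube,beam] C=[mast]
Tick 2: prefer B, take rod from B; A=[crate] B=[tube,beam] C=[mast,rod]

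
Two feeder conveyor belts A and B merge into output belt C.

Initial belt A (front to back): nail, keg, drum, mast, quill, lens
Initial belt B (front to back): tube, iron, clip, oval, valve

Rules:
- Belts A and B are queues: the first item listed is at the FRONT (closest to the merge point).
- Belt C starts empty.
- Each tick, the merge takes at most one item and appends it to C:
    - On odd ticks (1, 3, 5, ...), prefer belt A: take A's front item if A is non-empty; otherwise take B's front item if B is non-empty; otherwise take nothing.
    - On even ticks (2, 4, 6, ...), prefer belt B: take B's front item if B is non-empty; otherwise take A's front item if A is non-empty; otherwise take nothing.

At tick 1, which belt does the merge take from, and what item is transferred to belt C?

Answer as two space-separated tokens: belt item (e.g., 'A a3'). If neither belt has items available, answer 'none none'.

Answer: A nail

Derivation:
Tick 1: prefer A, take nail from A; A=[keg,drum,mast,quill,lens] B=[tube,iron,clip,oval,valve] C=[nail]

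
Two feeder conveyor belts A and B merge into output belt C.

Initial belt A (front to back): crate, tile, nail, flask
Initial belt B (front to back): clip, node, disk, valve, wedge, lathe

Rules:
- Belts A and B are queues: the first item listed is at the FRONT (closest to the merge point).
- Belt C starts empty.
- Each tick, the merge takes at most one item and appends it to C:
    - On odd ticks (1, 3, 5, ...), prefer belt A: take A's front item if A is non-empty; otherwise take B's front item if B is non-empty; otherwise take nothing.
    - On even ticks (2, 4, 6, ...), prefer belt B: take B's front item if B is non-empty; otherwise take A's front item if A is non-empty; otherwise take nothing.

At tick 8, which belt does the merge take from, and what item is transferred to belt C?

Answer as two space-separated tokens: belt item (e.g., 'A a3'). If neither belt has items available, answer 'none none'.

Answer: B valve

Derivation:
Tick 1: prefer A, take crate from A; A=[tile,nail,flask] B=[clip,node,disk,valve,wedge,lathe] C=[crate]
Tick 2: prefer B, take clip from B; A=[tile,nail,flask] B=[node,disk,valve,wedge,lathe] C=[crate,clip]
Tick 3: prefer A, take tile from A; A=[nail,flask] B=[node,disk,valve,wedge,lathe] C=[crate,clip,tile]
Tick 4: prefer B, take node from B; A=[nail,flask] B=[disk,valve,wedge,lathe] C=[crate,clip,tile,node]
Tick 5: prefer A, take nail from A; A=[flask] B=[disk,valve,wedge,lathe] C=[crate,clip,tile,node,nail]
Tick 6: prefer B, take disk from B; A=[flask] B=[valve,wedge,lathe] C=[crate,clip,tile,node,nail,disk]
Tick 7: prefer A, take flask from A; A=[-] B=[valve,wedge,lathe] C=[crate,clip,tile,node,nail,disk,flask]
Tick 8: prefer B, take valve from B; A=[-] B=[wedge,lathe] C=[crate,clip,tile,node,nail,disk,flask,valve]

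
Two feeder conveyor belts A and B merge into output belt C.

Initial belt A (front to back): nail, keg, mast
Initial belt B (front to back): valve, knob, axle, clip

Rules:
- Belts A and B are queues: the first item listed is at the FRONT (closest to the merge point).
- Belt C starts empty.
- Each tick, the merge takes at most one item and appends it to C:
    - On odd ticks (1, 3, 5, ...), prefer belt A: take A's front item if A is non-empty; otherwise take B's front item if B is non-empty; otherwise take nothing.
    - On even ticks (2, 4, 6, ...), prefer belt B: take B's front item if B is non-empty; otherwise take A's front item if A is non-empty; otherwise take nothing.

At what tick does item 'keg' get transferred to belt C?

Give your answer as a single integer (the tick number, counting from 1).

Answer: 3

Derivation:
Tick 1: prefer A, take nail from A; A=[keg,mast] B=[valve,knob,axle,clip] C=[nail]
Tick 2: prefer B, take valve from B; A=[keg,mast] B=[knob,axle,clip] C=[nail,valve]
Tick 3: prefer A, take keg from A; A=[mast] B=[knob,axle,clip] C=[nail,valve,keg]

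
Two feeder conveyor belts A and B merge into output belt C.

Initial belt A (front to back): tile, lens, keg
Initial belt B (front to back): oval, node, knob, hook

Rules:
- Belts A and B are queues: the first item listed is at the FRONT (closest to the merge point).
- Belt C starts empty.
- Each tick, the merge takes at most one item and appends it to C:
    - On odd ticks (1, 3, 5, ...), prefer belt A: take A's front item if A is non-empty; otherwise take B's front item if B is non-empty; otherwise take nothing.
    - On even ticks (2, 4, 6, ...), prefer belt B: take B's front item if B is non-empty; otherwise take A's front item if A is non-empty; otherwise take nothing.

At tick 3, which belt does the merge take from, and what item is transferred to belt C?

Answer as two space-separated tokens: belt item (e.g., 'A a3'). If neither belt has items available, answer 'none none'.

Tick 1: prefer A, take tile from A; A=[lens,keg] B=[oval,node,knob,hook] C=[tile]
Tick 2: prefer B, take oval from B; A=[lens,keg] B=[node,knob,hook] C=[tile,oval]
Tick 3: prefer A, take lens from A; A=[keg] B=[node,knob,hook] C=[tile,oval,lens]

Answer: A lens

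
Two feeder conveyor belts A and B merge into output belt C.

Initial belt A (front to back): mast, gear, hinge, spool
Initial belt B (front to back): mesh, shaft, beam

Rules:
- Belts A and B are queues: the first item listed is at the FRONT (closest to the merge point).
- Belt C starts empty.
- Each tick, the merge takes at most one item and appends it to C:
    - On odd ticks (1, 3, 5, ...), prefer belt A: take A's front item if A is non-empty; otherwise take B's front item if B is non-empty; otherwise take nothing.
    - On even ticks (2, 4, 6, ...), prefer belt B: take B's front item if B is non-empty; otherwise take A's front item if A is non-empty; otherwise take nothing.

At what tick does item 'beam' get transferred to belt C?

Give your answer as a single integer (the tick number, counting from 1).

Answer: 6

Derivation:
Tick 1: prefer A, take mast from A; A=[gear,hinge,spool] B=[mesh,shaft,beam] C=[mast]
Tick 2: prefer B, take mesh from B; A=[gear,hinge,spool] B=[shaft,beam] C=[mast,mesh]
Tick 3: prefer A, take gear from A; A=[hinge,spool] B=[shaft,beam] C=[mast,mesh,gear]
Tick 4: prefer B, take shaft from B; A=[hinge,spool] B=[beam] C=[mast,mesh,gear,shaft]
Tick 5: prefer A, take hinge from A; A=[spool] B=[beam] C=[mast,mesh,gear,shaft,hinge]
Tick 6: prefer B, take beam from B; A=[spool] B=[-] C=[mast,mesh,gear,shaft,hinge,beam]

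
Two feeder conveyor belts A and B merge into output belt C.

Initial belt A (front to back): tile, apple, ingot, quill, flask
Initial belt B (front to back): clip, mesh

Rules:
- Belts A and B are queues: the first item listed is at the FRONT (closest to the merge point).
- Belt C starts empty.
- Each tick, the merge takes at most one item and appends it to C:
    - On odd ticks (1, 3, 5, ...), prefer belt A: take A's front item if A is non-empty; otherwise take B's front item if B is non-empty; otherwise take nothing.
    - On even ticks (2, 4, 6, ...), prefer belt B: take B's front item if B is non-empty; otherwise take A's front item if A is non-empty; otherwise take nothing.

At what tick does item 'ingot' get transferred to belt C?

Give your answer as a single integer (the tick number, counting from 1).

Tick 1: prefer A, take tile from A; A=[apple,ingot,quill,flask] B=[clip,mesh] C=[tile]
Tick 2: prefer B, take clip from B; A=[apple,ingot,quill,flask] B=[mesh] C=[tile,clip]
Tick 3: prefer A, take apple from A; A=[ingot,quill,flask] B=[mesh] C=[tile,clip,apple]
Tick 4: prefer B, take mesh from B; A=[ingot,quill,flask] B=[-] C=[tile,clip,apple,mesh]
Tick 5: prefer A, take ingot from A; A=[quill,flask] B=[-] C=[tile,clip,apple,mesh,ingot]

Answer: 5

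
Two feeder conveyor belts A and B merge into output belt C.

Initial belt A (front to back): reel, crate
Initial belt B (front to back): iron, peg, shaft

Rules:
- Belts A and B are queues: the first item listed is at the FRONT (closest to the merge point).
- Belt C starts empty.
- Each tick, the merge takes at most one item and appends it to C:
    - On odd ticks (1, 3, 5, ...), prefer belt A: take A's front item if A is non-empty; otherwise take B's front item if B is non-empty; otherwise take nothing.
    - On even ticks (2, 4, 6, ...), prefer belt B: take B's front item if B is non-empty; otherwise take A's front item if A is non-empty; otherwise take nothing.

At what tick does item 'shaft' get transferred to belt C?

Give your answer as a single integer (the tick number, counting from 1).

Tick 1: prefer A, take reel from A; A=[crate] B=[iron,peg,shaft] C=[reel]
Tick 2: prefer B, take iron from B; A=[crate] B=[peg,shaft] C=[reel,iron]
Tick 3: prefer A, take crate from A; A=[-] B=[peg,shaft] C=[reel,iron,crate]
Tick 4: prefer B, take peg from B; A=[-] B=[shaft] C=[reel,iron,crate,peg]
Tick 5: prefer A, take shaft from B; A=[-] B=[-] C=[reel,iron,crate,peg,shaft]

Answer: 5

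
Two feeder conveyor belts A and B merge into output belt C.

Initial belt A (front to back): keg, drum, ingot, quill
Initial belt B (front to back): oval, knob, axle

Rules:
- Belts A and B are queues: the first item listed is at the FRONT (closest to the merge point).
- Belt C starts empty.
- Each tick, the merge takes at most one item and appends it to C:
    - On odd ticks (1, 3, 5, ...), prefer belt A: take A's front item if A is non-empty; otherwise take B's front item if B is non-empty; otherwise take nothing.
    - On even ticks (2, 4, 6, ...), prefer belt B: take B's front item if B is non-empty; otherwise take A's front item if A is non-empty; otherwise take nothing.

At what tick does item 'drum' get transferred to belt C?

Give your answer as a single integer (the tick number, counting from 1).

Tick 1: prefer A, take keg from A; A=[drum,ingot,quill] B=[oval,knob,axle] C=[keg]
Tick 2: prefer B, take oval from B; A=[drum,ingot,quill] B=[knob,axle] C=[keg,oval]
Tick 3: prefer A, take drum from A; A=[ingot,quill] B=[knob,axle] C=[keg,oval,drum]

Answer: 3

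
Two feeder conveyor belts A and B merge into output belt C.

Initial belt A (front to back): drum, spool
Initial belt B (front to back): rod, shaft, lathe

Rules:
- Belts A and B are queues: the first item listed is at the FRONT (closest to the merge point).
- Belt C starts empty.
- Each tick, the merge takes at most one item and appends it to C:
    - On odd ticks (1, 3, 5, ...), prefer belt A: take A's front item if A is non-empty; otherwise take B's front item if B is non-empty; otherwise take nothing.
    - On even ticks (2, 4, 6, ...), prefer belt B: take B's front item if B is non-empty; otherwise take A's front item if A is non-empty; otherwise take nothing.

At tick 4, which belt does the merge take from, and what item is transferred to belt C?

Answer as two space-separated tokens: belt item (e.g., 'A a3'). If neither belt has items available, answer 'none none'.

Answer: B shaft

Derivation:
Tick 1: prefer A, take drum from A; A=[spool] B=[rod,shaft,lathe] C=[drum]
Tick 2: prefer B, take rod from B; A=[spool] B=[shaft,lathe] C=[drum,rod]
Tick 3: prefer A, take spool from A; A=[-] B=[shaft,lathe] C=[drum,rod,spool]
Tick 4: prefer B, take shaft from B; A=[-] B=[lathe] C=[drum,rod,spool,shaft]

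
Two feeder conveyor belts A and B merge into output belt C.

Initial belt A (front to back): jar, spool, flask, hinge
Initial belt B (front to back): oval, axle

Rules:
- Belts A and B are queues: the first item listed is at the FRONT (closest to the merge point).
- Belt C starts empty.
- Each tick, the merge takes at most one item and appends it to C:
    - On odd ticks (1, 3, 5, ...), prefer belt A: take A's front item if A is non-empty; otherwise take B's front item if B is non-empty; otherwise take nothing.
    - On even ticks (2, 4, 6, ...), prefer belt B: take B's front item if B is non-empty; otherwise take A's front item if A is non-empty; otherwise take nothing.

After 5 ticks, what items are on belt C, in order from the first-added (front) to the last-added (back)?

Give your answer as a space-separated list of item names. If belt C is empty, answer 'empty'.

Tick 1: prefer A, take jar from A; A=[spool,flask,hinge] B=[oval,axle] C=[jar]
Tick 2: prefer B, take oval from B; A=[spool,flask,hinge] B=[axle] C=[jar,oval]
Tick 3: prefer A, take spool from A; A=[flask,hinge] B=[axle] C=[jar,oval,spool]
Tick 4: prefer B, take axle from B; A=[flask,hinge] B=[-] C=[jar,oval,spool,axle]
Tick 5: prefer A, take flask from A; A=[hinge] B=[-] C=[jar,oval,spool,axle,flask]

Answer: jar oval spool axle flask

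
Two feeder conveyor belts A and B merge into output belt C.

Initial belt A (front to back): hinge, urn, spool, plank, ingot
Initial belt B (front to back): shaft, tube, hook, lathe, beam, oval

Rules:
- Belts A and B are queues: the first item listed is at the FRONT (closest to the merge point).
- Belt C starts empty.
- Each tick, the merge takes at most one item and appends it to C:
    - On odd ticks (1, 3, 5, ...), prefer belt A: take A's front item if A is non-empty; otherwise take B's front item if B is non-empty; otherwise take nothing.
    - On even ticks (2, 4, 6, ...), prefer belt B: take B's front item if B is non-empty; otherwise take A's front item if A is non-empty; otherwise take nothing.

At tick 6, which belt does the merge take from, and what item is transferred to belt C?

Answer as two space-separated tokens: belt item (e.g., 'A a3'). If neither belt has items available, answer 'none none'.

Tick 1: prefer A, take hinge from A; A=[urn,spool,plank,ingot] B=[shaft,tube,hook,lathe,beam,oval] C=[hinge]
Tick 2: prefer B, take shaft from B; A=[urn,spool,plank,ingot] B=[tube,hook,lathe,beam,oval] C=[hinge,shaft]
Tick 3: prefer A, take urn from A; A=[spool,plank,ingot] B=[tube,hook,lathe,beam,oval] C=[hinge,shaft,urn]
Tick 4: prefer B, take tube from B; A=[spool,plank,ingot] B=[hook,lathe,beam,oval] C=[hinge,shaft,urn,tube]
Tick 5: prefer A, take spool from A; A=[plank,ingot] B=[hook,lathe,beam,oval] C=[hinge,shaft,urn,tube,spool]
Tick 6: prefer B, take hook from B; A=[plank,ingot] B=[lathe,beam,oval] C=[hinge,shaft,urn,tube,spool,hook]

Answer: B hook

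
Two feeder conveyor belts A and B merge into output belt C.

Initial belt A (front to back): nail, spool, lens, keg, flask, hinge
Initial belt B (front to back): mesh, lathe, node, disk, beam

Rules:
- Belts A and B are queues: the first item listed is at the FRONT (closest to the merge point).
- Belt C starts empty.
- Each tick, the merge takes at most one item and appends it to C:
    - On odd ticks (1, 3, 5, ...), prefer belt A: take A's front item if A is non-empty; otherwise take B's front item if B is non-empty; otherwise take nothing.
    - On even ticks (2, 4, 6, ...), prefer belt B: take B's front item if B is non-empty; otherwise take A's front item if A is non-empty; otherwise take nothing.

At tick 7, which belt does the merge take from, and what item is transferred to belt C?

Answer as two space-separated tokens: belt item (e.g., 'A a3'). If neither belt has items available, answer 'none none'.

Tick 1: prefer A, take nail from A; A=[spool,lens,keg,flask,hinge] B=[mesh,lathe,node,disk,beam] C=[nail]
Tick 2: prefer B, take mesh from B; A=[spool,lens,keg,flask,hinge] B=[lathe,node,disk,beam] C=[nail,mesh]
Tick 3: prefer A, take spool from A; A=[lens,keg,flask,hinge] B=[lathe,node,disk,beam] C=[nail,mesh,spool]
Tick 4: prefer B, take lathe from B; A=[lens,keg,flask,hinge] B=[node,disk,beam] C=[nail,mesh,spool,lathe]
Tick 5: prefer A, take lens from A; A=[keg,flask,hinge] B=[node,disk,beam] C=[nail,mesh,spool,lathe,lens]
Tick 6: prefer B, take node from B; A=[keg,flask,hinge] B=[disk,beam] C=[nail,mesh,spool,lathe,lens,node]
Tick 7: prefer A, take keg from A; A=[flask,hinge] B=[disk,beam] C=[nail,mesh,spool,lathe,lens,node,keg]

Answer: A keg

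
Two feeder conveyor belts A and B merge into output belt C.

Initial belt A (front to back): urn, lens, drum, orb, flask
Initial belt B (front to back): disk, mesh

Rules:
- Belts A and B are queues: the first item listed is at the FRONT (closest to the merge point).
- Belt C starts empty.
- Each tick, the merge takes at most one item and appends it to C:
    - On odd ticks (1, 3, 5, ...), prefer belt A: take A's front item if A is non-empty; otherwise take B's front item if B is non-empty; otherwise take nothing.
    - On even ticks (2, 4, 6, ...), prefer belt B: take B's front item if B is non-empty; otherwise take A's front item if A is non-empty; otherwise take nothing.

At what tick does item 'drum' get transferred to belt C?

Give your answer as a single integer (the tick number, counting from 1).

Answer: 5

Derivation:
Tick 1: prefer A, take urn from A; A=[lens,drum,orb,flask] B=[disk,mesh] C=[urn]
Tick 2: prefer B, take disk from B; A=[lens,drum,orb,flask] B=[mesh] C=[urn,disk]
Tick 3: prefer A, take lens from A; A=[drum,orb,flask] B=[mesh] C=[urn,disk,lens]
Tick 4: prefer B, take mesh from B; A=[drum,orb,flask] B=[-] C=[urn,disk,lens,mesh]
Tick 5: prefer A, take drum from A; A=[orb,flask] B=[-] C=[urn,disk,lens,mesh,drum]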